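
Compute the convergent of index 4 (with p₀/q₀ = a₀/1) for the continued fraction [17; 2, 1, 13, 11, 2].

7873/454

Using pₖ = aₖpₖ₋₁ + pₖ₋₂, qₖ = aₖqₖ₋₁ + qₖ₋₂ (with p₋₁=1, p₋₂=0, q₋₁=0, q₋₂=1):
  k=0: a=17, p=17, q=1
  k=1: a=2, p=35, q=2
  k=2: a=1, p=52, q=3
  k=3: a=13, p=711, q=41
  k=4: a=11, p=7873, q=454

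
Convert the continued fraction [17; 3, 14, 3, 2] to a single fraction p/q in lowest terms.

5319/307

Fold from the inside: start with 2/1.
  3 + 1/2 = 7/2
  14 + 2/7 = 100/7
  3 + 7/100 = 307/100
  17 + 100/307 = 5319/307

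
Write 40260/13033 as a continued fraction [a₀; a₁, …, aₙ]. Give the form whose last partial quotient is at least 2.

40260 = 3*13033 + 1161
13033 = 11*1161 + 262
1161 = 4*262 + 113
262 = 2*113 + 36
113 = 3*36 + 5
36 = 7*5 + 1
5 = 5*1 + 0  (stop)
So 40260/13033 = [3; 11, 4, 2, 3, 7, 5].

[3; 11, 4, 2, 3, 7, 5]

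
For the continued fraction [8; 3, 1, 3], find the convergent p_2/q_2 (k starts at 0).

33/4

Using pₖ = aₖpₖ₋₁ + pₖ₋₂, qₖ = aₖqₖ₋₁ + qₖ₋₂ (with p₋₁=1, p₋₂=0, q₋₁=0, q₋₂=1):
  k=0: a=8, p=8, q=1
  k=1: a=3, p=25, q=3
  k=2: a=1, p=33, q=4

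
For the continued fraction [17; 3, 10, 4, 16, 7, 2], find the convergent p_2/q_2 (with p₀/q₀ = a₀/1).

Using pₖ = aₖpₖ₋₁ + pₖ₋₂, qₖ = aₖqₖ₋₁ + qₖ₋₂ (with p₋₁=1, p₋₂=0, q₋₁=0, q₋₂=1):
  k=0: a=17, p=17, q=1
  k=1: a=3, p=52, q=3
  k=2: a=10, p=537, q=31

537/31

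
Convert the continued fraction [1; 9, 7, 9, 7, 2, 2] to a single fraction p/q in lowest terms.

24368/21965

Using pₖ = aₖpₖ₋₁ + pₖ₋₂ and qₖ = aₖqₖ₋₁ + qₖ₋₂:
  k=0: a=1, p=1, q=1
  k=1: a=9, p=10, q=9
  k=2: a=7, p=71, q=64
  k=3: a=9, p=649, q=585
  k=4: a=7, p=4614, q=4159
  k=5: a=2, p=9877, q=8903
  k=6: a=2, p=24368, q=21965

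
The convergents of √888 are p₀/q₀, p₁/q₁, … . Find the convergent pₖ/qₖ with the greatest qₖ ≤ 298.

√888 = [29; 1, 3, 1, 58, …] (period length 4).
Convergents:
  p_0/q_0 = 29/1
  p_1/q_1 = 30/1
  p_2/q_2 = 119/4
  p_3/q_3 = 149/5
  p_4/q_4 = 8761/294
  p_5/q_5 = 8910/299
q_4 = 294 ≤ 298 < 299 = q_5, so the answer is 8761/294.

8761/294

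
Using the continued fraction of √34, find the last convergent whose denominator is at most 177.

414/71

√34 = [5; 1, 4, 1, 10, …] (period length 4).
Convergents:
  p_0/q_0 = 5/1
  p_1/q_1 = 6/1
  p_2/q_2 = 29/5
  p_3/q_3 = 35/6
  p_4/q_4 = 379/65
  p_5/q_5 = 414/71
  p_6/q_6 = 2035/349
q_5 = 71 ≤ 177 < 349 = q_6, so the answer is 414/71.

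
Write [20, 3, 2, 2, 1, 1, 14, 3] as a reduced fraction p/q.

37237/1835

Fold from the inside: start with 3/1.
  14 + 1/3 = 43/3
  1 + 3/43 = 46/43
  1 + 43/46 = 89/46
  2 + 46/89 = 224/89
  2 + 89/224 = 537/224
  3 + 224/537 = 1835/537
  20 + 537/1835 = 37237/1835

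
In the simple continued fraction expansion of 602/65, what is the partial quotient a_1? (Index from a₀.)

3

602 = 9·65 + 17   →  a_0 = 9
65 = 3·17 + 14   →  a_1 = 3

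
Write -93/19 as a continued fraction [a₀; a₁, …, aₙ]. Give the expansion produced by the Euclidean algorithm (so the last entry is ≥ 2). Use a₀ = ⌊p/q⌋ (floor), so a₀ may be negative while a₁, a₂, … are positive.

-93 = -5×19 + 2
19 = 9×2 + 1
2 = 2×1 + 0  (stop)
So -93/19 = [-5; 9, 2].

[-5; 9, 2]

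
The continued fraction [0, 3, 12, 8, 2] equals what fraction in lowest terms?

Fold from the inside: start with 2/1.
  8 + 1/2 = 17/2
  12 + 2/17 = 206/17
  3 + 17/206 = 635/206
  0 + 206/635 = 206/635

206/635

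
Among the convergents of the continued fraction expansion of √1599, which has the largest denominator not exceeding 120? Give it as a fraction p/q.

√1599 = [39; 1, 78, …] (period length 2).
Convergents:
  p_0/q_0 = 39/1
  p_1/q_1 = 40/1
  p_2/q_2 = 3159/79
  p_3/q_3 = 3199/80
  p_4/q_4 = 252681/6319
q_3 = 80 ≤ 120 < 6319 = q_4, so the answer is 3199/80.

3199/80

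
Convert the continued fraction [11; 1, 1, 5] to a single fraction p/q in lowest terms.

Using pₖ = aₖpₖ₋₁ + pₖ₋₂ and qₖ = aₖqₖ₋₁ + qₖ₋₂:
  k=0: a=11, p=11, q=1
  k=1: a=1, p=12, q=1
  k=2: a=1, p=23, q=2
  k=3: a=5, p=127, q=11

127/11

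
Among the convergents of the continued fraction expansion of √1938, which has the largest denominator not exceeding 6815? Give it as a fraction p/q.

√1938 = [44; 44, 88, …] (period length 2).
Convergents:
  p_0/q_0 = 44/1
  p_1/q_1 = 1937/44
  p_2/q_2 = 170500/3873
  p_3/q_3 = 7503937/170456
q_2 = 3873 ≤ 6815 < 170456 = q_3, so the answer is 170500/3873.

170500/3873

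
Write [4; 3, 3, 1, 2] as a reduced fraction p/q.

Fold from the inside: start with 2/1.
  1 + 1/2 = 3/2
  3 + 2/3 = 11/3
  3 + 3/11 = 36/11
  4 + 11/36 = 155/36

155/36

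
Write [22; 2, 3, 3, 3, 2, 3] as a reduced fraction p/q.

13483/601

Fold from the inside: start with 3/1.
  2 + 1/3 = 7/3
  3 + 3/7 = 24/7
  3 + 7/24 = 79/24
  3 + 24/79 = 261/79
  2 + 79/261 = 601/261
  22 + 261/601 = 13483/601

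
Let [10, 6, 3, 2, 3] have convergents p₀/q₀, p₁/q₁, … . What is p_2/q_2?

193/19

Using pₖ = aₖpₖ₋₁ + pₖ₋₂, qₖ = aₖqₖ₋₁ + qₖ₋₂ (with p₋₁=1, p₋₂=0, q₋₁=0, q₋₂=1):
  k=0: a=10, p=10, q=1
  k=1: a=6, p=61, q=6
  k=2: a=3, p=193, q=19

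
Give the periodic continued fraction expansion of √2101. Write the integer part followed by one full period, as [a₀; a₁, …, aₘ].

a₀ = ⌊√2101⌋ = 45.
With m₀=0, d₀=1 and mₖ₊₁ = dₖaₖ − mₖ, dₖ₊₁ = (n − mₖ₊₁²)/dₖ, aₖ₊₁ = ⌊(a₀+mₖ₊₁)/dₖ₊₁⌋:
  k=1: m=45, d=76, a=1
  k=2: m=31, d=15, a=5
  k=3: m=44, d=11, a=8
  k=4: m=44, d=15, a=5
  k=5: m=31, d=76, a=1
  k=6: m=45, d=1, a=90
d=1 and a=2a₀=90 at k=6, so the next step gives (m, d) = (45, 76) again — its k=1 value — and the period has length 6.

[45; 1, 5, 8, 5, 1, 90]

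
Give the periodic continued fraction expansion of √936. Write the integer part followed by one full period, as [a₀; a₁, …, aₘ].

[30; 1, 1, 2, 6, 2, 1, 1, 60]

a₀ = ⌊√936⌋ = 30.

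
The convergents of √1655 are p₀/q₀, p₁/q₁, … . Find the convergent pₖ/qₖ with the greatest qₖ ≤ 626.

14442/355

√1655 = [40; 1, 2, 7, 16, 7, 2, 1, 80, …] (period length 8).
Convergents:
  p_0/q_0 = 40/1
  p_1/q_1 = 41/1
  p_2/q_2 = 122/3
  p_3/q_3 = 895/22
  p_4/q_4 = 14442/355
  p_5/q_5 = 101989/2507
q_4 = 355 ≤ 626 < 2507 = q_5, so the answer is 14442/355.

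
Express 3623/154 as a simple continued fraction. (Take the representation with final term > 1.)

[23; 1, 1, 9, 8]

3623 = 23·154 + 81
154 = 1·81 + 73
81 = 1·73 + 8
73 = 9·8 + 1
8 = 8·1 + 0  (stop)
So 3623/154 = [23; 1, 1, 9, 8].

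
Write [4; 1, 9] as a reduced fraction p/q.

Fold from the inside: start with 9/1.
  1 + 1/9 = 10/9
  4 + 9/10 = 49/10

49/10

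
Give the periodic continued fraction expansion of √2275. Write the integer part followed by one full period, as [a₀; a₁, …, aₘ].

a₀ = ⌊√2275⌋ = 47.

[47; 1, 2, 3, 2, 1, 94]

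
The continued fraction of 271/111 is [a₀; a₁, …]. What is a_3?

1

271 = 2·111 + 49   →  a_0 = 2
111 = 2·49 + 13   →  a_1 = 2
49 = 3·13 + 10   →  a_2 = 3
13 = 1·10 + 3   →  a_3 = 1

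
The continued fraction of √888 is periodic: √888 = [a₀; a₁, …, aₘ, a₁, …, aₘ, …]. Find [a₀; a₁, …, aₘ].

a₀ = ⌊√888⌋ = 29.
With m₀=0, d₀=1 and mₖ₊₁ = dₖaₖ − mₖ, dₖ₊₁ = (n − mₖ₊₁²)/dₖ, aₖ₊₁ = ⌊(a₀+mₖ₊₁)/dₖ₊₁⌋:
  k=1: m=29, d=47, a=1
  k=2: m=18, d=12, a=3
  k=3: m=18, d=47, a=1
  k=4: m=29, d=1, a=58
d=1 and a=2a₀=58 at k=4, so the next step gives (m, d) = (29, 47) again — its k=1 value — and the period has length 4.

[29; 1, 3, 1, 58]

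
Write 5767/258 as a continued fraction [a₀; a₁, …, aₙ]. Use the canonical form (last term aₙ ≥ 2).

[22; 2, 1, 5, 15]

5767 = 22·258 + 91
258 = 2·91 + 76
91 = 1·76 + 15
76 = 5·15 + 1
15 = 15·1 + 0  (stop)
So 5767/258 = [22; 2, 1, 5, 15].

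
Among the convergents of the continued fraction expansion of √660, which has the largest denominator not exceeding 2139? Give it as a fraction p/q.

54695/2129

√660 = [25; 1, 2, 4, 2, 1, 50, …] (period length 6).
Convergents:
  p_0/q_0 = 25/1
  p_1/q_1 = 26/1
  p_2/q_2 = 77/3
  p_3/q_3 = 334/13
  p_4/q_4 = 745/29
  p_5/q_5 = 1079/42
  p_6/q_6 = 54695/2129
  p_7/q_7 = 55774/2171
q_6 = 2129 ≤ 2139 < 2171 = q_7, so the answer is 54695/2129.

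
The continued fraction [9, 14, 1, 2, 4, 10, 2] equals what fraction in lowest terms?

Using pₖ = aₖpₖ₋₁ + pₖ₋₂ and qₖ = aₖqₖ₋₁ + qₖ₋₂:
  k=0: a=9, p=9, q=1
  k=1: a=14, p=127, q=14
  k=2: a=1, p=136, q=15
  k=3: a=2, p=399, q=44
  k=4: a=4, p=1732, q=191
  k=5: a=10, p=17719, q=1954
  k=6: a=2, p=37170, q=4099

37170/4099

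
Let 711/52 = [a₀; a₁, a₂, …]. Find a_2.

711 = 13·52 + 35   →  a_0 = 13
52 = 1·35 + 17   →  a_1 = 1
35 = 2·17 + 1   →  a_2 = 2

2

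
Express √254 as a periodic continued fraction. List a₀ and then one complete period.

a₀ = ⌊√254⌋ = 15.
With m₀=0, d₀=1 and mₖ₊₁ = dₖaₖ − mₖ, dₖ₊₁ = (n − mₖ₊₁²)/dₖ, aₖ₊₁ = ⌊(a₀+mₖ₊₁)/dₖ₊₁⌋:
  k=1: m=15, d=29, a=1
  k=2: m=14, d=2, a=14
  k=3: m=14, d=29, a=1
  k=4: m=15, d=1, a=30
d=1 and a=2a₀=30 at k=4, so the next step gives (m, d) = (15, 29) again — its k=1 value — and the period has length 4.

[15; 1, 14, 1, 30]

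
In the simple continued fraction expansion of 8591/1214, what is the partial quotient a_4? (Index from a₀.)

1

8591 = 7·1214 + 93   →  a_0 = 7
1214 = 13·93 + 5   →  a_1 = 13
93 = 18·5 + 3   →  a_2 = 18
5 = 1·3 + 2   →  a_3 = 1
3 = 1·2 + 1   →  a_4 = 1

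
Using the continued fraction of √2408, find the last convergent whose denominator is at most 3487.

√2408 = [49; 14, 98, …] (period length 2).
Convergents:
  p_0/q_0 = 49/1
  p_1/q_1 = 687/14
  p_2/q_2 = 67375/1373
  p_3/q_3 = 943937/19236
q_2 = 1373 ≤ 3487 < 19236 = q_3, so the answer is 67375/1373.

67375/1373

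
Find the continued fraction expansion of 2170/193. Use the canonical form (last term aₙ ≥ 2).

2170 = 11×193 + 47
193 = 4×47 + 5
47 = 9×5 + 2
5 = 2×2 + 1
2 = 2×1 + 0  (stop)
So 2170/193 = [11; 4, 9, 2, 2].

[11; 4, 9, 2, 2]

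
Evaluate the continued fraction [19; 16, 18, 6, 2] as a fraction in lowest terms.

Using pₖ = aₖpₖ₋₁ + pₖ₋₂ and qₖ = aₖqₖ₋₁ + qₖ₋₂:
  k=0: a=19, p=19, q=1
  k=1: a=16, p=305, q=16
  k=2: a=18, p=5509, q=289
  k=3: a=6, p=33359, q=1750
  k=4: a=2, p=72227, q=3789

72227/3789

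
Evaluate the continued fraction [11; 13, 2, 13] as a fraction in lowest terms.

Fold from the inside: start with 13/1.
  2 + 1/13 = 27/13
  13 + 13/27 = 364/27
  11 + 27/364 = 4031/364

4031/364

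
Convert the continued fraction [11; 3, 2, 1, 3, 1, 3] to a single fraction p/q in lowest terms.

Using pₖ = aₖpₖ₋₁ + pₖ₋₂ and qₖ = aₖqₖ₋₁ + qₖ₋₂:
  k=0: a=11, p=11, q=1
  k=1: a=3, p=34, q=3
  k=2: a=2, p=79, q=7
  k=3: a=1, p=113, q=10
  k=4: a=3, p=418, q=37
  k=5: a=1, p=531, q=47
  k=6: a=3, p=2011, q=178

2011/178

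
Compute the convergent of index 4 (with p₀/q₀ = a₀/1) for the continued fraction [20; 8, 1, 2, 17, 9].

Using pₖ = aₖpₖ₋₁ + pₖ₋₂, qₖ = aₖqₖ₋₁ + qₖ₋₂ (with p₋₁=1, p₋₂=0, q₋₁=0, q₋₂=1):
  k=0: a=20, p=20, q=1
  k=1: a=8, p=161, q=8
  k=2: a=1, p=181, q=9
  k=3: a=2, p=523, q=26
  k=4: a=17, p=9072, q=451

9072/451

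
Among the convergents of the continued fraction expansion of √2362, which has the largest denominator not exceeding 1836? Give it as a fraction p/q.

√2362 = [48; 1, 1, 1, 1, 96, …] (period length 5).
Convergents:
  p_0/q_0 = 48/1
  p_1/q_1 = 49/1
  p_2/q_2 = 97/2
  p_3/q_3 = 146/3
  p_4/q_4 = 243/5
  p_5/q_5 = 23474/483
  p_6/q_6 = 23717/488
  p_7/q_7 = 47191/971
  p_8/q_8 = 70908/1459
  p_9/q_9 = 118099/2430
q_8 = 1459 ≤ 1836 < 2430 = q_9, so the answer is 70908/1459.

70908/1459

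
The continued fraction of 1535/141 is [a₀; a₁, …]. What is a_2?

1535 = 10·141 + 125   →  a_0 = 10
141 = 1·125 + 16   →  a_1 = 1
125 = 7·16 + 13   →  a_2 = 7

7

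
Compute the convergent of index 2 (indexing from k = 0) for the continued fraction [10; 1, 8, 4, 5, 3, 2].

Using pₖ = aₖpₖ₋₁ + pₖ₋₂, qₖ = aₖqₖ₋₁ + qₖ₋₂ (with p₋₁=1, p₋₂=0, q₋₁=0, q₋₂=1):
  k=0: a=10, p=10, q=1
  k=1: a=1, p=11, q=1
  k=2: a=8, p=98, q=9

98/9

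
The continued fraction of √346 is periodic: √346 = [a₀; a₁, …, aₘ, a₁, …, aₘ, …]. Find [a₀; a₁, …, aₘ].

a₀ = ⌊√346⌋ = 18.
With m₀=0, d₀=1 and mₖ₊₁ = dₖaₖ − mₖ, dₖ₊₁ = (n − mₖ₊₁²)/dₖ, aₖ₊₁ = ⌊(a₀+mₖ₊₁)/dₖ₊₁⌋:
  k=1: m=18, d=22, a=1
  k=2: m=4, d=15, a=1
  k=3: m=11, d=15, a=1
  k=4: m=4, d=22, a=1
  k=5: m=18, d=1, a=36
d=1 and a=2a₀=36 at k=5, so the next step gives (m, d) = (18, 22) again — its k=1 value — and the period has length 5.

[18; 1, 1, 1, 1, 36]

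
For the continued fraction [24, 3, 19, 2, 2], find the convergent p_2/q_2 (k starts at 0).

1411/58

Using pₖ = aₖpₖ₋₁ + pₖ₋₂, qₖ = aₖqₖ₋₁ + qₖ₋₂ (with p₋₁=1, p₋₂=0, q₋₁=0, q₋₂=1):
  k=0: a=24, p=24, q=1
  k=1: a=3, p=73, q=3
  k=2: a=19, p=1411, q=58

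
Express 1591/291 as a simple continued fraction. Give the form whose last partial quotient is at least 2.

[5; 2, 7, 6, 3]

1591 = 5*291 + 136
291 = 2*136 + 19
136 = 7*19 + 3
19 = 6*3 + 1
3 = 3*1 + 0  (stop)
So 1591/291 = [5; 2, 7, 6, 3].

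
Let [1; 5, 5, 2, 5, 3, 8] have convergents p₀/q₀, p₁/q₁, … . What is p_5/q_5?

Using pₖ = aₖpₖ₋₁ + pₖ₋₂, qₖ = aₖqₖ₋₁ + qₖ₋₂ (with p₋₁=1, p₋₂=0, q₋₁=0, q₋₂=1):
  k=0: a=1, p=1, q=1
  k=1: a=5, p=6, q=5
  k=2: a=5, p=31, q=26
  k=3: a=2, p=68, q=57
  k=4: a=5, p=371, q=311
  k=5: a=3, p=1181, q=990

1181/990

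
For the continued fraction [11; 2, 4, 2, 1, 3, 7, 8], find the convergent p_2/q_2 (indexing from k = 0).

103/9

Using pₖ = aₖpₖ₋₁ + pₖ₋₂, qₖ = aₖqₖ₋₁ + qₖ₋₂ (with p₋₁=1, p₋₂=0, q₋₁=0, q₋₂=1):
  k=0: a=11, p=11, q=1
  k=1: a=2, p=23, q=2
  k=2: a=4, p=103, q=9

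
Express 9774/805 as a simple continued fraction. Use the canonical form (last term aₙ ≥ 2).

[12; 7, 16, 3, 2]

9774 = 12×805 + 114
805 = 7×114 + 7
114 = 16×7 + 2
7 = 3×2 + 1
2 = 2×1 + 0  (stop)
So 9774/805 = [12; 7, 16, 3, 2].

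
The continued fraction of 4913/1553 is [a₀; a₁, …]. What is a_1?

6

4913 = 3·1553 + 254   →  a_0 = 3
1553 = 6·254 + 29   →  a_1 = 6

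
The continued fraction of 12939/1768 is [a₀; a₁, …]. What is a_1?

3

12939 = 7·1768 + 563   →  a_0 = 7
1768 = 3·563 + 79   →  a_1 = 3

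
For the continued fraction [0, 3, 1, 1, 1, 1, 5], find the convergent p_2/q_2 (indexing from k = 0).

1/4

Using pₖ = aₖpₖ₋₁ + pₖ₋₂, qₖ = aₖqₖ₋₁ + qₖ₋₂ (with p₋₁=1, p₋₂=0, q₋₁=0, q₋₂=1):
  k=0: a=0, p=0, q=1
  k=1: a=3, p=1, q=3
  k=2: a=1, p=1, q=4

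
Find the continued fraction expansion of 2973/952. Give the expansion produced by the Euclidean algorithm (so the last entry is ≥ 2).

[3; 8, 7, 3, 5]

2973 = 3×952 + 117
952 = 8×117 + 16
117 = 7×16 + 5
16 = 3×5 + 1
5 = 5×1 + 0  (stop)
So 2973/952 = [3; 8, 7, 3, 5].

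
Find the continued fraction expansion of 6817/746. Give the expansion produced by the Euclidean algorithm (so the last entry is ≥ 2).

6817 = 9·746 + 103
746 = 7·103 + 25
103 = 4·25 + 3
25 = 8·3 + 1
3 = 3·1 + 0  (stop)
So 6817/746 = [9; 7, 4, 8, 3].

[9; 7, 4, 8, 3]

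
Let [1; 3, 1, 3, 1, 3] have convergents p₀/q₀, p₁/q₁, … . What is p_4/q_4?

24/19

Using pₖ = aₖpₖ₋₁ + pₖ₋₂, qₖ = aₖqₖ₋₁ + qₖ₋₂ (with p₋₁=1, p₋₂=0, q₋₁=0, q₋₂=1):
  k=0: a=1, p=1, q=1
  k=1: a=3, p=4, q=3
  k=2: a=1, p=5, q=4
  k=3: a=3, p=19, q=15
  k=4: a=1, p=24, q=19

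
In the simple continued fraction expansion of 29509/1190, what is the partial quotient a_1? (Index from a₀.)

1

29509 = 24·1190 + 949   →  a_0 = 24
1190 = 1·949 + 241   →  a_1 = 1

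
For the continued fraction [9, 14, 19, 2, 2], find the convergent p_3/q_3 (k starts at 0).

Using pₖ = aₖpₖ₋₁ + pₖ₋₂, qₖ = aₖqₖ₋₁ + qₖ₋₂ (with p₋₁=1, p₋₂=0, q₋₁=0, q₋₂=1):
  k=0: a=9, p=9, q=1
  k=1: a=14, p=127, q=14
  k=2: a=19, p=2422, q=267
  k=3: a=2, p=4971, q=548

4971/548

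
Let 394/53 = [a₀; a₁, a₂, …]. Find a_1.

394 = 7·53 + 23   →  a_0 = 7
53 = 2·23 + 7   →  a_1 = 2

2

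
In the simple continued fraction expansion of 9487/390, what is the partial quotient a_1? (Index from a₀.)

9487 = 24·390 + 127   →  a_0 = 24
390 = 3·127 + 9   →  a_1 = 3

3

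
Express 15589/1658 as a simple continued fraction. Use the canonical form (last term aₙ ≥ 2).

[9; 2, 2, 17, 19]

15589 = 9*1658 + 667
1658 = 2*667 + 324
667 = 2*324 + 19
324 = 17*19 + 1
19 = 19*1 + 0  (stop)
So 15589/1658 = [9; 2, 2, 17, 19].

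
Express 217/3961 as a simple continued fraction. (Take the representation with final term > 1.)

217 = 0·3961 + 217
3961 = 18·217 + 55
217 = 3·55 + 52
55 = 1·52 + 3
52 = 17·3 + 1
3 = 3·1 + 0  (stop)
So 217/3961 = [0; 18, 3, 1, 17, 3].

[0; 18, 3, 1, 17, 3]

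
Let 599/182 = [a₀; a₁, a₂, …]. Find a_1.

599 = 3·182 + 53   →  a_0 = 3
182 = 3·53 + 23   →  a_1 = 3

3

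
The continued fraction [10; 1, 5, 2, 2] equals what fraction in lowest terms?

347/32

Fold from the inside: start with 2/1.
  2 + 1/2 = 5/2
  5 + 2/5 = 27/5
  1 + 5/27 = 32/27
  10 + 27/32 = 347/32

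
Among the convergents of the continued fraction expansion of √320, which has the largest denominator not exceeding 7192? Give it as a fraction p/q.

51841/2898

√320 = [17; 1, 7, 1, 34, …] (period length 4).
Convergents:
  p_0/q_0 = 17/1
  p_1/q_1 = 18/1
  p_2/q_2 = 143/8
  p_3/q_3 = 161/9
  p_4/q_4 = 5617/314
  p_5/q_5 = 5778/323
  p_6/q_6 = 46063/2575
  p_7/q_7 = 51841/2898
  p_8/q_8 = 1808657/101107
q_7 = 2898 ≤ 7192 < 101107 = q_8, so the answer is 51841/2898.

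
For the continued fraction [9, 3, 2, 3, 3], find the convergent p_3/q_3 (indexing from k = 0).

Using pₖ = aₖpₖ₋₁ + pₖ₋₂, qₖ = aₖqₖ₋₁ + qₖ₋₂ (with p₋₁=1, p₋₂=0, q₋₁=0, q₋₂=1):
  k=0: a=9, p=9, q=1
  k=1: a=3, p=28, q=3
  k=2: a=2, p=65, q=7
  k=3: a=3, p=223, q=24

223/24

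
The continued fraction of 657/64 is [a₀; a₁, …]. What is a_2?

1

657 = 10·64 + 17   →  a_0 = 10
64 = 3·17 + 13   →  a_1 = 3
17 = 1·13 + 4   →  a_2 = 1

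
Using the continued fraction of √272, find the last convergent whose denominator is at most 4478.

70736/4289

√272 = [16; 2, 32, …] (period length 2).
Convergents:
  p_0/q_0 = 16/1
  p_1/q_1 = 33/2
  p_2/q_2 = 1072/65
  p_3/q_3 = 2177/132
  p_4/q_4 = 70736/4289
  p_5/q_5 = 143649/8710
q_4 = 4289 ≤ 4478 < 8710 = q_5, so the answer is 70736/4289.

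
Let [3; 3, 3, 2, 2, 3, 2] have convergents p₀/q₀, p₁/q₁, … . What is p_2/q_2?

Using pₖ = aₖpₖ₋₁ + pₖ₋₂, qₖ = aₖqₖ₋₁ + qₖ₋₂ (with p₋₁=1, p₋₂=0, q₋₁=0, q₋₂=1):
  k=0: a=3, p=3, q=1
  k=1: a=3, p=10, q=3
  k=2: a=3, p=33, q=10

33/10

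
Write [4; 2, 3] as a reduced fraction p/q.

31/7

Using pₖ = aₖpₖ₋₁ + pₖ₋₂ and qₖ = aₖqₖ₋₁ + qₖ₋₂:
  k=0: a=4, p=4, q=1
  k=1: a=2, p=9, q=2
  k=2: a=3, p=31, q=7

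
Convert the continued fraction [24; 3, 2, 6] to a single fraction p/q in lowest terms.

Using pₖ = aₖpₖ₋₁ + pₖ₋₂ and qₖ = aₖqₖ₋₁ + qₖ₋₂:
  k=0: a=24, p=24, q=1
  k=1: a=3, p=73, q=3
  k=2: a=2, p=170, q=7
  k=3: a=6, p=1093, q=45

1093/45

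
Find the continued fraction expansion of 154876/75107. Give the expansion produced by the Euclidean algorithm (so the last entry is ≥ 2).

[2; 16, 9, 19, 13, 2]

154876 = 2·75107 + 4662
75107 = 16·4662 + 515
4662 = 9·515 + 27
515 = 19·27 + 2
27 = 13·2 + 1
2 = 2·1 + 0  (stop)
So 154876/75107 = [2; 16, 9, 19, 13, 2].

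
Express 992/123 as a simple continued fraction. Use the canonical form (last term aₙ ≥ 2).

[8; 15, 2, 1, 2]

992 = 8*123 + 8
123 = 15*8 + 3
8 = 2*3 + 2
3 = 1*2 + 1
2 = 2*1 + 0  (stop)
So 992/123 = [8; 15, 2, 1, 2].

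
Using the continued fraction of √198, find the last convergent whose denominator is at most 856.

√198 = [14; 14, 28, …] (period length 2).
Convergents:
  p_0/q_0 = 14/1
  p_1/q_1 = 197/14
  p_2/q_2 = 5530/393
  p_3/q_3 = 77617/5516
q_2 = 393 ≤ 856 < 5516 = q_3, so the answer is 5530/393.

5530/393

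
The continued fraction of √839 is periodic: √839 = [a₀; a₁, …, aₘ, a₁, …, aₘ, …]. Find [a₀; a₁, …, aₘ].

a₀ = ⌊√839⌋ = 28.

[28; 1, 27, 1, 56]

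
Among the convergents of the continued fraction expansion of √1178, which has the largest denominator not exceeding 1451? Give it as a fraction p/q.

√1178 = [34; 3, 9, 2, 9, 3, 68, …] (period length 6).
Convergents:
  p_0/q_0 = 34/1
  p_1/q_1 = 103/3
  p_2/q_2 = 961/28
  p_3/q_3 = 2025/59
  p_4/q_4 = 19186/559
  p_5/q_5 = 59583/1736
q_4 = 559 ≤ 1451 < 1736 = q_5, so the answer is 19186/559.

19186/559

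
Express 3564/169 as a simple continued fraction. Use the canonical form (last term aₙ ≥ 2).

[21; 11, 3, 1, 3]

3564 = 21·169 + 15
169 = 11·15 + 4
15 = 3·4 + 3
4 = 1·3 + 1
3 = 3·1 + 0  (stop)
So 3564/169 = [21; 11, 3, 1, 3].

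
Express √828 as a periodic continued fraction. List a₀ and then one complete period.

a₀ = ⌊√828⌋ = 28.
With m₀=0, d₀=1 and mₖ₊₁ = dₖaₖ − mₖ, dₖ₊₁ = (n − mₖ₊₁²)/dₖ, aₖ₊₁ = ⌊(a₀+mₖ₊₁)/dₖ₊₁⌋:
  k=1: m=28, d=44, a=1
  k=2: m=16, d=13, a=3
  k=3: m=23, d=23, a=2
  k=4: m=23, d=13, a=3
  k=5: m=16, d=44, a=1
  k=6: m=28, d=1, a=56
d=1 and a=2a₀=56 at k=6, so the next step gives (m, d) = (28, 44) again — its k=1 value — and the period has length 6.

[28; 1, 3, 2, 3, 1, 56]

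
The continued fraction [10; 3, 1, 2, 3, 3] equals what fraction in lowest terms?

1253/122

Fold from the inside: start with 3/1.
  3 + 1/3 = 10/3
  2 + 3/10 = 23/10
  1 + 10/23 = 33/23
  3 + 23/33 = 122/33
  10 + 33/122 = 1253/122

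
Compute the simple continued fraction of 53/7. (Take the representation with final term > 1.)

[7; 1, 1, 3]

53 = 7×7 + 4
7 = 1×4 + 3
4 = 1×3 + 1
3 = 3×1 + 0  (stop)
So 53/7 = [7; 1, 1, 3].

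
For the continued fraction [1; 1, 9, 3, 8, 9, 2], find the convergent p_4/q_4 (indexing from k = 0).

491/258

Using pₖ = aₖpₖ₋₁ + pₖ₋₂, qₖ = aₖqₖ₋₁ + qₖ₋₂ (with p₋₁=1, p₋₂=0, q₋₁=0, q₋₂=1):
  k=0: a=1, p=1, q=1
  k=1: a=1, p=2, q=1
  k=2: a=9, p=19, q=10
  k=3: a=3, p=59, q=31
  k=4: a=8, p=491, q=258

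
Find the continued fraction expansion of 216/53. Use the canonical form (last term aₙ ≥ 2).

[4; 13, 4]

216 = 4*53 + 4
53 = 13*4 + 1
4 = 4*1 + 0  (stop)
So 216/53 = [4; 13, 4].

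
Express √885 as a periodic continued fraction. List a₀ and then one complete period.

[29; 1, 2, 1, 58]

a₀ = ⌊√885⌋ = 29.
With m₀=0, d₀=1 and mₖ₊₁ = dₖaₖ − mₖ, dₖ₊₁ = (n − mₖ₊₁²)/dₖ, aₖ₊₁ = ⌊(a₀+mₖ₊₁)/dₖ₊₁⌋:
  k=1: m=29, d=44, a=1
  k=2: m=15, d=15, a=2
  k=3: m=15, d=44, a=1
  k=4: m=29, d=1, a=58
d=1 and a=2a₀=58 at k=4, so the next step gives (m, d) = (29, 44) again — its k=1 value — and the period has length 4.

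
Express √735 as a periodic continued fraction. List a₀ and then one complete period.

a₀ = ⌊√735⌋ = 27.
With m₀=0, d₀=1 and mₖ₊₁ = dₖaₖ − mₖ, dₖ₊₁ = (n − mₖ₊₁²)/dₖ, aₖ₊₁ = ⌊(a₀+mₖ₊₁)/dₖ₊₁⌋:
  k=1: m=27, d=6, a=9
  k=2: m=27, d=1, a=54
d=1 and a=2a₀=54 at k=2, so the next step gives (m, d) = (27, 6) again — its k=1 value — and the period has length 2.

[27; 9, 54]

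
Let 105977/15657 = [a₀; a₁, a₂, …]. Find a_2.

105977 = 6·15657 + 12035   →  a_0 = 6
15657 = 1·12035 + 3622   →  a_1 = 1
12035 = 3·3622 + 1169   →  a_2 = 3

3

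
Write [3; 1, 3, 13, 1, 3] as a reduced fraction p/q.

Fold from the inside: start with 3/1.
  1 + 1/3 = 4/3
  13 + 3/4 = 55/4
  3 + 4/55 = 169/55
  1 + 55/169 = 224/169
  3 + 169/224 = 841/224

841/224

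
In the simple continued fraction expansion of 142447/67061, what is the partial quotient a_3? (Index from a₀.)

17

142447 = 2·67061 + 8325   →  a_0 = 2
67061 = 8·8325 + 461   →  a_1 = 8
8325 = 18·461 + 27   →  a_2 = 18
461 = 17·27 + 2   →  a_3 = 17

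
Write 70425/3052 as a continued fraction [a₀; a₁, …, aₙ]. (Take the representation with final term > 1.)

70425 = 23×3052 + 229
3052 = 13×229 + 75
229 = 3×75 + 4
75 = 18×4 + 3
4 = 1×3 + 1
3 = 3×1 + 0  (stop)
So 70425/3052 = [23; 13, 3, 18, 1, 3].

[23; 13, 3, 18, 1, 3]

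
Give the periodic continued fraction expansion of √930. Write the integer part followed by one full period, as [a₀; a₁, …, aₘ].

a₀ = ⌊√930⌋ = 30.

[30; 2, 60]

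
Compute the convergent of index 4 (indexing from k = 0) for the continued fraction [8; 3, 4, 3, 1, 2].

Using pₖ = aₖpₖ₋₁ + pₖ₋₂, qₖ = aₖqₖ₋₁ + qₖ₋₂ (with p₋₁=1, p₋₂=0, q₋₁=0, q₋₂=1):
  k=0: a=8, p=8, q=1
  k=1: a=3, p=25, q=3
  k=2: a=4, p=108, q=13
  k=3: a=3, p=349, q=42
  k=4: a=1, p=457, q=55

457/55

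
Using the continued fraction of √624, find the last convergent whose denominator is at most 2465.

61176/2449

√624 = [24; 1, 48, …] (period length 2).
Convergents:
  p_0/q_0 = 24/1
  p_1/q_1 = 25/1
  p_2/q_2 = 1224/49
  p_3/q_3 = 1249/50
  p_4/q_4 = 61176/2449
  p_5/q_5 = 62425/2499
q_4 = 2449 ≤ 2465 < 2499 = q_5, so the answer is 61176/2449.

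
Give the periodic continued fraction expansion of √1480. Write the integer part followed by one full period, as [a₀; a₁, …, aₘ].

a₀ = ⌊√1480⌋ = 38.
With m₀=0, d₀=1 and mₖ₊₁ = dₖaₖ − mₖ, dₖ₊₁ = (n − mₖ₊₁²)/dₖ, aₖ₊₁ = ⌊(a₀+mₖ₊₁)/dₖ₊₁⌋:
  k=1: m=38, d=36, a=2
  k=2: m=34, d=9, a=8
  k=3: m=38, d=4, a=19
  k=4: m=38, d=9, a=8
  k=5: m=34, d=36, a=2
  k=6: m=38, d=1, a=76
d=1 and a=2a₀=76 at k=6, so the next step gives (m, d) = (38, 36) again — its k=1 value — and the period has length 6.

[38; 2, 8, 19, 8, 2, 76]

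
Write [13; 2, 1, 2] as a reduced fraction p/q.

Using pₖ = aₖpₖ₋₁ + pₖ₋₂ and qₖ = aₖqₖ₋₁ + qₖ₋₂:
  k=0: a=13, p=13, q=1
  k=1: a=2, p=27, q=2
  k=2: a=1, p=40, q=3
  k=3: a=2, p=107, q=8

107/8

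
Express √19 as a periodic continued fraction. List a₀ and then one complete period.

[4; 2, 1, 3, 1, 2, 8]

a₀ = ⌊√19⌋ = 4.
With m₀=0, d₀=1 and mₖ₊₁ = dₖaₖ − mₖ, dₖ₊₁ = (n − mₖ₊₁²)/dₖ, aₖ₊₁ = ⌊(a₀+mₖ₊₁)/dₖ₊₁⌋:
  k=1: m=4, d=3, a=2
  k=2: m=2, d=5, a=1
  k=3: m=3, d=2, a=3
  k=4: m=3, d=5, a=1
  k=5: m=2, d=3, a=2
  k=6: m=4, d=1, a=8
d=1 and a=2a₀=8 at k=6, so the next step gives (m, d) = (4, 3) again — its k=1 value — and the period has length 6.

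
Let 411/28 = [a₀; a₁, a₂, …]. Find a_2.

411 = 14·28 + 19   →  a_0 = 14
28 = 1·19 + 9   →  a_1 = 1
19 = 2·9 + 1   →  a_2 = 2

2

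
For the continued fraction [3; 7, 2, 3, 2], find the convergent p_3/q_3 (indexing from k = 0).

163/52

Using pₖ = aₖpₖ₋₁ + pₖ₋₂, qₖ = aₖqₖ₋₁ + qₖ₋₂ (with p₋₁=1, p₋₂=0, q₋₁=0, q₋₂=1):
  k=0: a=3, p=3, q=1
  k=1: a=7, p=22, q=7
  k=2: a=2, p=47, q=15
  k=3: a=3, p=163, q=52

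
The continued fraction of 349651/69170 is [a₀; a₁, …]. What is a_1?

18

349651 = 5·69170 + 3801   →  a_0 = 5
69170 = 18·3801 + 752   →  a_1 = 18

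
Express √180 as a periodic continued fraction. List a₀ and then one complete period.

a₀ = ⌊√180⌋ = 13.
With m₀=0, d₀=1 and mₖ₊₁ = dₖaₖ − mₖ, dₖ₊₁ = (n − mₖ₊₁²)/dₖ, aₖ₊₁ = ⌊(a₀+mₖ₊₁)/dₖ₊₁⌋:
  k=1: m=13, d=11, a=2
  k=2: m=9, d=9, a=2
  k=3: m=9, d=11, a=2
  k=4: m=13, d=1, a=26
d=1 and a=2a₀=26 at k=4, so the next step gives (m, d) = (13, 11) again — its k=1 value — and the period has length 4.

[13; 2, 2, 2, 26]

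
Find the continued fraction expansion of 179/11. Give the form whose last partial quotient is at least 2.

[16; 3, 1, 2]

179 = 16*11 + 3
11 = 3*3 + 2
3 = 1*2 + 1
2 = 2*1 + 0  (stop)
So 179/11 = [16; 3, 1, 2].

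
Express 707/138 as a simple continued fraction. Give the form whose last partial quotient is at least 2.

[5; 8, 8, 2]

707 = 5·138 + 17
138 = 8·17 + 2
17 = 8·2 + 1
2 = 2·1 + 0  (stop)
So 707/138 = [5; 8, 8, 2].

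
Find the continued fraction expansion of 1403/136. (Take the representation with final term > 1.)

1403 = 10·136 + 43
136 = 3·43 + 7
43 = 6·7 + 1
7 = 7·1 + 0  (stop)
So 1403/136 = [10; 3, 6, 7].

[10; 3, 6, 7]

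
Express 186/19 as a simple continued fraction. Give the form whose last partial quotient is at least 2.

[9; 1, 3, 1, 3]

186 = 9*19 + 15
19 = 1*15 + 4
15 = 3*4 + 3
4 = 1*3 + 1
3 = 3*1 + 0  (stop)
So 186/19 = [9; 1, 3, 1, 3].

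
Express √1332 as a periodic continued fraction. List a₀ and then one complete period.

[36; 2, 72]

a₀ = ⌊√1332⌋ = 36.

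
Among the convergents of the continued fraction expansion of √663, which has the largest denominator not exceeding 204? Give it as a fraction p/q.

√663 = [25; 1, 2, 1, 50, …] (period length 4).
Convergents:
  p_0/q_0 = 25/1
  p_1/q_1 = 26/1
  p_2/q_2 = 77/3
  p_3/q_3 = 103/4
  p_4/q_4 = 5227/203
  p_5/q_5 = 5330/207
q_4 = 203 ≤ 204 < 207 = q_5, so the answer is 5227/203.

5227/203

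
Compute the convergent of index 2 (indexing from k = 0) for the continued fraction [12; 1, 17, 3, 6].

Using pₖ = aₖpₖ₋₁ + pₖ₋₂, qₖ = aₖqₖ₋₁ + qₖ₋₂ (with p₋₁=1, p₋₂=0, q₋₁=0, q₋₂=1):
  k=0: a=12, p=12, q=1
  k=1: a=1, p=13, q=1
  k=2: a=17, p=233, q=18

233/18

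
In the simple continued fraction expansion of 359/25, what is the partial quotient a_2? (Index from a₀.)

1

359 = 14·25 + 9   →  a_0 = 14
25 = 2·9 + 7   →  a_1 = 2
9 = 1·7 + 2   →  a_2 = 1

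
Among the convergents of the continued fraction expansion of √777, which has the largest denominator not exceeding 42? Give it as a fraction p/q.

223/8

√777 = [27; 1, 6, 1, 54, …] (period length 4).
Convergents:
  p_0/q_0 = 27/1
  p_1/q_1 = 28/1
  p_2/q_2 = 195/7
  p_3/q_3 = 223/8
  p_4/q_4 = 12237/439
q_3 = 8 ≤ 42 < 439 = q_4, so the answer is 223/8.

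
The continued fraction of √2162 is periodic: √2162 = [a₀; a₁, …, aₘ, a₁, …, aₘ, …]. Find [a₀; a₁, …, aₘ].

a₀ = ⌊√2162⌋ = 46.
With m₀=0, d₀=1 and mₖ₊₁ = dₖaₖ − mₖ, dₖ₊₁ = (n − mₖ₊₁²)/dₖ, aₖ₊₁ = ⌊(a₀+mₖ₊₁)/dₖ₊₁⌋:
  k=1: m=46, d=46, a=2
  k=2: m=46, d=1, a=92
d=1 and a=2a₀=92 at k=2, so the next step gives (m, d) = (46, 46) again — its k=1 value — and the period has length 2.

[46; 2, 92]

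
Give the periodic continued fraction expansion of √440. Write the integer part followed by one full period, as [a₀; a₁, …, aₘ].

a₀ = ⌊√440⌋ = 20.

[20; 1, 40]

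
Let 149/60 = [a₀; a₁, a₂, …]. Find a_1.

149 = 2·60 + 29   →  a_0 = 2
60 = 2·29 + 2   →  a_1 = 2

2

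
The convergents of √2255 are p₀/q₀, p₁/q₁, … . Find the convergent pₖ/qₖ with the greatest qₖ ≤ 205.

3609/76

√2255 = [47; 2, 18, 2, 94, …] (period length 4).
Convergents:
  p_0/q_0 = 47/1
  p_1/q_1 = 95/2
  p_2/q_2 = 1757/37
  p_3/q_3 = 3609/76
  p_4/q_4 = 341003/7181
q_3 = 76 ≤ 205 < 7181 = q_4, so the answer is 3609/76.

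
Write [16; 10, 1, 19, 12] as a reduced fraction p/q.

42465/2639

Using pₖ = aₖpₖ₋₁ + pₖ₋₂ and qₖ = aₖqₖ₋₁ + qₖ₋₂:
  k=0: a=16, p=16, q=1
  k=1: a=10, p=161, q=10
  k=2: a=1, p=177, q=11
  k=3: a=19, p=3524, q=219
  k=4: a=12, p=42465, q=2639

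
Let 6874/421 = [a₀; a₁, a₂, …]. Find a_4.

2

6874 = 16·421 + 138   →  a_0 = 16
421 = 3·138 + 7   →  a_1 = 3
138 = 19·7 + 5   →  a_2 = 19
7 = 1·5 + 2   →  a_3 = 1
5 = 2·2 + 1   →  a_4 = 2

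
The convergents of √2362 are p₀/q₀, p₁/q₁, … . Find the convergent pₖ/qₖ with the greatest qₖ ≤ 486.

√2362 = [48; 1, 1, 1, 1, 96, …] (period length 5).
Convergents:
  p_0/q_0 = 48/1
  p_1/q_1 = 49/1
  p_2/q_2 = 97/2
  p_3/q_3 = 146/3
  p_4/q_4 = 243/5
  p_5/q_5 = 23474/483
  p_6/q_6 = 23717/488
q_5 = 483 ≤ 486 < 488 = q_6, so the answer is 23474/483.

23474/483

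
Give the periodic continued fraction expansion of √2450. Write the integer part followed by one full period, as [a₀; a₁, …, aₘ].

[49; 2, 98]

a₀ = ⌊√2450⌋ = 49.
With m₀=0, d₀=1 and mₖ₊₁ = dₖaₖ − mₖ, dₖ₊₁ = (n − mₖ₊₁²)/dₖ, aₖ₊₁ = ⌊(a₀+mₖ₊₁)/dₖ₊₁⌋:
  k=1: m=49, d=49, a=2
  k=2: m=49, d=1, a=98
d=1 and a=2a₀=98 at k=2, so the next step gives (m, d) = (49, 49) again — its k=1 value — and the period has length 2.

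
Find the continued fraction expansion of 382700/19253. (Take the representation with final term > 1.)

[19; 1, 7, 6, 3, 17, 2, 3]

382700 = 19×19253 + 16893
19253 = 1×16893 + 2360
16893 = 7×2360 + 373
2360 = 6×373 + 122
373 = 3×122 + 7
122 = 17×7 + 3
7 = 2×3 + 1
3 = 3×1 + 0  (stop)
So 382700/19253 = [19; 1, 7, 6, 3, 17, 2, 3].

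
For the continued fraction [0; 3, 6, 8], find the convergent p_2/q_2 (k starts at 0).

Using pₖ = aₖpₖ₋₁ + pₖ₋₂, qₖ = aₖqₖ₋₁ + qₖ₋₂ (with p₋₁=1, p₋₂=0, q₋₁=0, q₋₂=1):
  k=0: a=0, p=0, q=1
  k=1: a=3, p=1, q=3
  k=2: a=6, p=6, q=19

6/19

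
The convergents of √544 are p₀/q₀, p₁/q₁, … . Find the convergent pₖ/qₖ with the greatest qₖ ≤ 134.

√544 = [23; 3, 11, 3, 46, …] (period length 4).
Convergents:
  p_0/q_0 = 23/1
  p_1/q_1 = 70/3
  p_2/q_2 = 793/34
  p_3/q_3 = 2449/105
  p_4/q_4 = 113447/4864
q_3 = 105 ≤ 134 < 4864 = q_4, so the answer is 2449/105.

2449/105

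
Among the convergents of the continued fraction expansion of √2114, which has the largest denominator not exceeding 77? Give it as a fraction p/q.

√2114 = [45; 1, 44, 1, 90, …] (period length 4).
Convergents:
  p_0/q_0 = 45/1
  p_1/q_1 = 46/1
  p_2/q_2 = 2069/45
  p_3/q_3 = 2115/46
  p_4/q_4 = 192419/4185
q_3 = 46 ≤ 77 < 4185 = q_4, so the answer is 2115/46.

2115/46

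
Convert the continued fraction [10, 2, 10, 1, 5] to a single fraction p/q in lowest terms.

Using pₖ = aₖpₖ₋₁ + pₖ₋₂ and qₖ = aₖqₖ₋₁ + qₖ₋₂:
  k=0: a=10, p=10, q=1
  k=1: a=2, p=21, q=2
  k=2: a=10, p=220, q=21
  k=3: a=1, p=241, q=23
  k=4: a=5, p=1425, q=136

1425/136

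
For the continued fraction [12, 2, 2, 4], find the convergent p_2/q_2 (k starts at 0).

Using pₖ = aₖpₖ₋₁ + pₖ₋₂, qₖ = aₖqₖ₋₁ + qₖ₋₂ (with p₋₁=1, p₋₂=0, q₋₁=0, q₋₂=1):
  k=0: a=12, p=12, q=1
  k=1: a=2, p=25, q=2
  k=2: a=2, p=62, q=5

62/5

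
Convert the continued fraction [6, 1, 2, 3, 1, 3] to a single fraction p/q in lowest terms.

Fold from the inside: start with 3/1.
  1 + 1/3 = 4/3
  3 + 3/4 = 15/4
  2 + 4/15 = 34/15
  1 + 15/34 = 49/34
  6 + 34/49 = 328/49

328/49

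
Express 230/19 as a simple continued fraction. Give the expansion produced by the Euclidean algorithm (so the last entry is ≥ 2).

230 = 12·19 + 2
19 = 9·2 + 1
2 = 2·1 + 0  (stop)
So 230/19 = [12; 9, 2].

[12; 9, 2]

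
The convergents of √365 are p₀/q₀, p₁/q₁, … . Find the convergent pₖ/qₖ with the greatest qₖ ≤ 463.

√365 = [19; 9, 1, 1, 9, 38, …] (period length 5).
Convergents:
  p_0/q_0 = 19/1
  p_1/q_1 = 172/9
  p_2/q_2 = 191/10
  p_3/q_3 = 363/19
  p_4/q_4 = 3458/181
  p_5/q_5 = 131767/6897
q_4 = 181 ≤ 463 < 6897 = q_5, so the answer is 3458/181.

3458/181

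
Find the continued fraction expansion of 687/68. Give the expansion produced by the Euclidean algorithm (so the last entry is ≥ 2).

[10; 9, 1, 2, 2]

687 = 10·68 + 7
68 = 9·7 + 5
7 = 1·5 + 2
5 = 2·2 + 1
2 = 2·1 + 0  (stop)
So 687/68 = [10; 9, 1, 2, 2].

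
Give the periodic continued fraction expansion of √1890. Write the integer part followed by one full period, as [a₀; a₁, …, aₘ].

[43; 2, 9, 6, 9, 2, 86]

a₀ = ⌊√1890⌋ = 43.
With m₀=0, d₀=1 and mₖ₊₁ = dₖaₖ − mₖ, dₖ₊₁ = (n − mₖ₊₁²)/dₖ, aₖ₊₁ = ⌊(a₀+mₖ₊₁)/dₖ₊₁⌋:
  k=1: m=43, d=41, a=2
  k=2: m=39, d=9, a=9
  k=3: m=42, d=14, a=6
  k=4: m=42, d=9, a=9
  k=5: m=39, d=41, a=2
  k=6: m=43, d=1, a=86
d=1 and a=2a₀=86 at k=6, so the next step gives (m, d) = (43, 41) again — its k=1 value — and the period has length 6.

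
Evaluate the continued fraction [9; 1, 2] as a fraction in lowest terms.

Fold from the inside: start with 2/1.
  1 + 1/2 = 3/2
  9 + 2/3 = 29/3

29/3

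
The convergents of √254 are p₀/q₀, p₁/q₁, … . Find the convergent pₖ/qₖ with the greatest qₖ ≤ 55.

√254 = [15; 1, 14, 1, 30, …] (period length 4).
Convergents:
  p_0/q_0 = 15/1
  p_1/q_1 = 16/1
  p_2/q_2 = 239/15
  p_3/q_3 = 255/16
  p_4/q_4 = 7889/495
q_3 = 16 ≤ 55 < 495 = q_4, so the answer is 255/16.

255/16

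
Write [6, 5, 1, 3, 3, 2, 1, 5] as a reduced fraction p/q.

8723/1413

Using pₖ = aₖpₖ₋₁ + pₖ₋₂ and qₖ = aₖqₖ₋₁ + qₖ₋₂:
  k=0: a=6, p=6, q=1
  k=1: a=5, p=31, q=5
  k=2: a=1, p=37, q=6
  k=3: a=3, p=142, q=23
  k=4: a=3, p=463, q=75
  k=5: a=2, p=1068, q=173
  k=6: a=1, p=1531, q=248
  k=7: a=5, p=8723, q=1413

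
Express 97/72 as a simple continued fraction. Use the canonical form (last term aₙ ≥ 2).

[1; 2, 1, 7, 3]

97 = 1*72 + 25
72 = 2*25 + 22
25 = 1*22 + 3
22 = 7*3 + 1
3 = 3*1 + 0  (stop)
So 97/72 = [1; 2, 1, 7, 3].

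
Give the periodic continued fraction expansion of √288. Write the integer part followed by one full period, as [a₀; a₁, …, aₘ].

a₀ = ⌊√288⌋ = 16.
With m₀=0, d₀=1 and mₖ₊₁ = dₖaₖ − mₖ, dₖ₊₁ = (n − mₖ₊₁²)/dₖ, aₖ₊₁ = ⌊(a₀+mₖ₊₁)/dₖ₊₁⌋:
  k=1: m=16, d=32, a=1
  k=2: m=16, d=1, a=32
d=1 and a=2a₀=32 at k=2, so the next step gives (m, d) = (16, 32) again — its k=1 value — and the period has length 2.

[16; 1, 32]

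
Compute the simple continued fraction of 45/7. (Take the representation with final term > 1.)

45 = 6*7 + 3
7 = 2*3 + 1
3 = 3*1 + 0  (stop)
So 45/7 = [6; 2, 3].

[6; 2, 3]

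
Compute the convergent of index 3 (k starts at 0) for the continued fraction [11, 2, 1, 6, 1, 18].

Using pₖ = aₖpₖ₋₁ + pₖ₋₂, qₖ = aₖqₖ₋₁ + qₖ₋₂ (with p₋₁=1, p₋₂=0, q₋₁=0, q₋₂=1):
  k=0: a=11, p=11, q=1
  k=1: a=2, p=23, q=2
  k=2: a=1, p=34, q=3
  k=3: a=6, p=227, q=20

227/20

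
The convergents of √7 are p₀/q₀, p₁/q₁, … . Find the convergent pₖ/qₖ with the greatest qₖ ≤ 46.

82/31

√7 = [2; 1, 1, 1, 4, …] (period length 4).
Convergents:
  p_0/q_0 = 2/1
  p_1/q_1 = 3/1
  p_2/q_2 = 5/2
  p_3/q_3 = 8/3
  p_4/q_4 = 37/14
  p_5/q_5 = 45/17
  p_6/q_6 = 82/31
  p_7/q_7 = 127/48
q_6 = 31 ≤ 46 < 48 = q_7, so the answer is 82/31.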